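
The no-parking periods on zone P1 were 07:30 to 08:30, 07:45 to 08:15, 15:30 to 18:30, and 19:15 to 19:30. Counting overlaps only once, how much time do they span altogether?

4 h 15 min

Merged: 07:30–08:30, 15:30–18:30, 19:15–19:30.
Lengths: 1 h + 3 h + 15 min = 4 h 15 min.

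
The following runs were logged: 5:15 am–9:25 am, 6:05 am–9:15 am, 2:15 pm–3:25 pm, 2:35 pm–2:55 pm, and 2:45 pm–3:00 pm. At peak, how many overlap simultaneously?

3

Walk the sorted start/end points keeping a running depth.
The depth first hits 3 at 2:45 pm.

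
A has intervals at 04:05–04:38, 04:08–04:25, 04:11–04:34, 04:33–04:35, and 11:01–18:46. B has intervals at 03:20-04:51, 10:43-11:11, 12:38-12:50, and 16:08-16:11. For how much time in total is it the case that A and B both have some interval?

First set merges to 04:05-04:38, 11:01-18:46.
A ∩ B = 04:05-04:38, 11:01-11:11, 12:38-12:50, 16:08-16:11.
Total: 33 min + 10 min + 12 min + 3 min = 58 min.

58 min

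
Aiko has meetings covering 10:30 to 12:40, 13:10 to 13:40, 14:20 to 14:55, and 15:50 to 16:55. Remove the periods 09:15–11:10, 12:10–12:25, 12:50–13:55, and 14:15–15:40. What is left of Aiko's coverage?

10:30-12:40 minus B → 11:10-12:10, 12:25-12:40.
13:10-13:40: fully covered by B → removed.
14:20-14:55: fully covered by B → removed.
15:50-16:55: no B overlap → unchanged.

11:10-12:10, 12:25-12:40, 15:50-16:55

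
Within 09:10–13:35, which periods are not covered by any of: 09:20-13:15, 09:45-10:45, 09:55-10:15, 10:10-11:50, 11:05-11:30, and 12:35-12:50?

09:10–09:20, 13:15–13:35

Covered (merged): 09:20–13:15.
Gaps within 09:10–13:35: 09:10–09:20, 13:15–13:35.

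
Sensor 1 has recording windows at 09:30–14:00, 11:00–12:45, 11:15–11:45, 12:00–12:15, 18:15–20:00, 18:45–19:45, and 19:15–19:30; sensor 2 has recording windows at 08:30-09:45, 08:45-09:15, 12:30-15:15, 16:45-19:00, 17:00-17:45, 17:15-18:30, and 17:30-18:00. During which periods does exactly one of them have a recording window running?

08:30–09:30, 09:45–12:30, 14:00–15:15, 16:45–18:15, 19:00–20:00

Merge the first list: 09:30–14:00, 18:15–20:00.
Merge the second list: 08:30–09:45, 12:30–15:15, 16:45–19:00.
Only in the first: 09:45–12:30, 19:00–20:00.
Only in the second: 08:30–09:30, 14:00–15:15, 16:45–18:15.
Together these are the periods covered by exactly one.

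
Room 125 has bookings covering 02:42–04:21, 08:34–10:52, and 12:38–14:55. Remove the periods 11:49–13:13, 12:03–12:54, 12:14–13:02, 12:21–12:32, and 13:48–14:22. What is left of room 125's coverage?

02:42-04:21, 08:34-10:52, 13:13-13:48, 14:22-14:55

Second set merges to 11:49-13:13, 13:48-14:22.
02:42-04:21 is untouched.
08:34-10:52 is untouched.
12:38-14:55 with B removed leaves 13:13-13:48, 14:22-14:55.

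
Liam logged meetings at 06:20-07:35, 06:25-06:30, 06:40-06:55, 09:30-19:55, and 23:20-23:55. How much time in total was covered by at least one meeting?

12 h 15 min

Merged: 06:20-07:35, 09:30-19:55, 23:20-23:55.
Lengths: 1 h 15 min + 10 h 25 min + 35 min = 12 h 15 min.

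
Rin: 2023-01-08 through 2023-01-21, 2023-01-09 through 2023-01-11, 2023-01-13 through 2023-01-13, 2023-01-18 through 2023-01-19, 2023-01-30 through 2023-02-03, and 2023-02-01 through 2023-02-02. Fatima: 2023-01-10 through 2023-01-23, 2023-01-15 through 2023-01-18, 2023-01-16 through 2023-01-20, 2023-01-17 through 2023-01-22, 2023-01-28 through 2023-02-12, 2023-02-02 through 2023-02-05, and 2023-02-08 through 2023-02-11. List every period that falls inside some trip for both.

2023-01-10 through 2023-01-21, 2023-01-30 through 2023-02-03

A, merged: 2023-01-08 through 2023-01-21, 2023-01-30 through 2023-02-03.
B, merged: 2023-01-10 through 2023-01-23, 2023-01-28 through 2023-02-12.
2023-01-08 through 2023-01-21 ∩ B → 2023-01-10 through 2023-01-21.
2023-01-30 through 2023-02-03 ∩ B → 2023-01-30 through 2023-02-03.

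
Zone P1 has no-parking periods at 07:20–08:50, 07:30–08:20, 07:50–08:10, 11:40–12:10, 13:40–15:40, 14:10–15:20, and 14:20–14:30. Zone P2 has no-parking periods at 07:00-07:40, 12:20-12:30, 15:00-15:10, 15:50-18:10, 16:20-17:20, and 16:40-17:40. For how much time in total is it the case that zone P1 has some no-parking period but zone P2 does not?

A, merged: 07:20–08:50, 11:40–12:10, 13:40–15:40.
B, merged: 07:00–07:40, 12:20–12:30, 15:00–15:10, 15:50–18:10.
A \ B = 07:40–08:50, 11:40–12:10, 13:40–15:00, 15:10–15:40.
Total: 1 h 10 min + 30 min + 1 h 20 min + 30 min = 3 h 30 min.

3 h 30 min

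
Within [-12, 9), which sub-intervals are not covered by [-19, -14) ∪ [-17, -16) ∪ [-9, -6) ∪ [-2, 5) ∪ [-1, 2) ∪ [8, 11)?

[-12, -9) ∪ [-6, -2) ∪ [5, 8)

After merging, the occupied span is [-19, -14), [-9, -6), [-2, 5), [8, 11).
Gaps within [-12, 9): [-12, -9), [-6, -2), [5, 8).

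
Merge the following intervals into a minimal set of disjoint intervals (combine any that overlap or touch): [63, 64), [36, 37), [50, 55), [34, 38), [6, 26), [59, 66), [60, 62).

Sort by start: [6, 26), [34, 38), [36, 37), [50, 55), [59, 66), [60, 62), [63, 64).
[34, 38) is disjoint → start new block.
[36, 37) overlaps/touches [34, 38) → extend to [34, 38).
[50, 55) is disjoint → start new block.
[59, 66) is disjoint → start new block.
[60, 62) overlaps/touches [59, 66) → extend to [59, 66).
[63, 64) overlaps/touches [59, 66) → extend to [59, 66).

[6, 26) ∪ [34, 38) ∪ [50, 55) ∪ [59, 66)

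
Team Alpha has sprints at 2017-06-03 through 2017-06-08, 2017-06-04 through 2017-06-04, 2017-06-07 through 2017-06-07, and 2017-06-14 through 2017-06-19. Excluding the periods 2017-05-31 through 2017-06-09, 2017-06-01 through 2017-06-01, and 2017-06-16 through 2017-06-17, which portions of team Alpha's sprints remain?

First set merges to 2017-06-03 through 2017-06-08, 2017-06-14 through 2017-06-19.
Second set merges to 2017-05-31 through 2017-06-09, 2017-06-16 through 2017-06-17.
2017-06-03 through 2017-06-08: entirely removed.
2017-06-14 through 2017-06-19 \ B = 2017-06-14 through 2017-06-15, 2017-06-18 through 2017-06-19.

2017-06-14 through 2017-06-15, 2017-06-18 through 2017-06-19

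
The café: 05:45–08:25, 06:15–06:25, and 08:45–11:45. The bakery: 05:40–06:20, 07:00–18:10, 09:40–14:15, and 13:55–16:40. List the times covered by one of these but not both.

A, merged: 05:45–08:25, 08:45–11:45.
B, merged: 05:40–06:20, 07:00–18:10.
A \ B = 06:20–07:00.
B \ A = 05:40–05:45, 08:25–08:45, 11:45–18:10.
Union of the two gives the symmetric difference.

05:40–05:45, 06:20–07:00, 08:25–08:45, 11:45–18:10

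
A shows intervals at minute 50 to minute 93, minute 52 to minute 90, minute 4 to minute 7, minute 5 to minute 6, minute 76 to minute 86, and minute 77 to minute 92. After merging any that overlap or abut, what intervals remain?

minute 4 to minute 7, minute 50 to minute 93

Sort by start: minute 4 to minute 7, minute 5 to minute 6, minute 50 to minute 93, minute 52 to minute 90, minute 76 to minute 86, minute 77 to minute 92.
minute 5 to minute 6 overlaps/touches minute 4 to minute 7 → extend to minute 4 to minute 7.
minute 50 to minute 93 is disjoint → start new block.
minute 52 to minute 90 overlaps/touches minute 50 to minute 93 → extend to minute 50 to minute 93.
minute 76 to minute 86 overlaps/touches minute 50 to minute 93 → extend to minute 50 to minute 93.
minute 77 to minute 92 overlaps/touches minute 50 to minute 93 → extend to minute 50 to minute 93.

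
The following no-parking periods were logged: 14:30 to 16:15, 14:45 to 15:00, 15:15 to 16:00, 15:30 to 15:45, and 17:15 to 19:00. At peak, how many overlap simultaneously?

At 15:30, 3 of the intervals are simultaneously active.
No point has more.

3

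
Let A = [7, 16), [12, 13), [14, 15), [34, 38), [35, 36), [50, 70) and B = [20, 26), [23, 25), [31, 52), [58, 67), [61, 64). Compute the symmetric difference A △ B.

First set merges to [7, 16), [34, 38), [50, 70).
Second set merges to [20, 26), [31, 52), [58, 67).
Only in the first: [7, 16), [52, 58), [67, 70).
Only in the second: [20, 26), [31, 34), [38, 50).
Together these are the periods covered by exactly one.

[7, 16) ∪ [20, 26) ∪ [31, 34) ∪ [38, 50) ∪ [52, 58) ∪ [67, 70)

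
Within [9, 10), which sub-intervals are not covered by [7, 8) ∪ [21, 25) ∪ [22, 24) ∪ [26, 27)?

The merged coverage is [7, 8), [21, 25), [26, 27).
Uncovered inside [9, 10): [9, 10).

[9, 10)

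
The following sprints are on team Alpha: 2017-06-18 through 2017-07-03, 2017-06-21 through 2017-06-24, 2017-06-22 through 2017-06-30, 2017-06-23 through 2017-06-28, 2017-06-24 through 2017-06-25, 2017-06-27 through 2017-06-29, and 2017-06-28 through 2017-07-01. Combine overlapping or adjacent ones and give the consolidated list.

2017-06-18 through 2017-07-03

2017-06-21 through 2017-06-24 overlaps/touches 2017-06-18 through 2017-07-03 → extend to 2017-06-18 through 2017-07-03.
2017-06-22 through 2017-06-30 overlaps/touches 2017-06-18 through 2017-07-03 → extend to 2017-06-18 through 2017-07-03.
2017-06-23 through 2017-06-28 overlaps/touches 2017-06-18 through 2017-07-03 → extend to 2017-06-18 through 2017-07-03.
2017-06-24 through 2017-06-25 overlaps/touches 2017-06-18 through 2017-07-03 → extend to 2017-06-18 through 2017-07-03.
2017-06-27 through 2017-06-29 overlaps/touches 2017-06-18 through 2017-07-03 → extend to 2017-06-18 through 2017-07-03.
2017-06-28 through 2017-07-01 overlaps/touches 2017-06-18 through 2017-07-03 → extend to 2017-06-18 through 2017-07-03.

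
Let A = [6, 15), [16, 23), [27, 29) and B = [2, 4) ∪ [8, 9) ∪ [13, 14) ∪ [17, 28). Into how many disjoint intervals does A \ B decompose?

5

A \ B = [6, 8), [9, 13), [14, 15), [16, 17), [28, 29).
That is 5 disjoint pieces.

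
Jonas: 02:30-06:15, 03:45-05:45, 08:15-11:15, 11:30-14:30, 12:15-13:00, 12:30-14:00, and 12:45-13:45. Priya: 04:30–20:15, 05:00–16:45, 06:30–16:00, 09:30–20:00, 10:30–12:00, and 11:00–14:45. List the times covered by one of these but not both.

02:30–04:30, 06:15–08:15, 11:15–11:30, 14:30–20:15

Merge the first list: 02:30–06:15, 08:15–11:15, 11:30–14:30.
Merge the second list: 04:30–20:15.
A but not B: 02:30–04:30.
B but not A: 06:15–08:15, 11:15–11:30, 14:30–20:15.
Combining gives A △ B.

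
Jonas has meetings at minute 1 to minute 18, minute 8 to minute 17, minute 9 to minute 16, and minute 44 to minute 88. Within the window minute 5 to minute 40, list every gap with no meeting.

The merged coverage is minute 1 to minute 18, minute 44 to minute 88.
Gaps within minute 5 to minute 40: minute 18 to minute 40.

minute 18 to minute 40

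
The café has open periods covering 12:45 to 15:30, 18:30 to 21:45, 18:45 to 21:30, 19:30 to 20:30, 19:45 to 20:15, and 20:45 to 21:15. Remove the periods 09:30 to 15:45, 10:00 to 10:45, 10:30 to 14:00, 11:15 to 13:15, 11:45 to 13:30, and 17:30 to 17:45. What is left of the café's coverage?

18:30–21:45

Merge the first list: 12:45–15:30, 18:30–21:45.
Merge the second list: 09:30–15:45, 17:30–17:45.
12:45–15:30 lies entirely inside B → drops out.
18:30–21:45 is untouched.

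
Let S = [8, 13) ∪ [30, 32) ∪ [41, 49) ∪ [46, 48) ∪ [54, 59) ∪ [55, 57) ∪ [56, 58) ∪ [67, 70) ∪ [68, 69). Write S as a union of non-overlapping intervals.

[8, 13) ∪ [30, 32) ∪ [41, 49) ∪ [54, 59) ∪ [67, 70)

[30, 32) is disjoint → start new block.
[41, 49) is disjoint → start new block.
[46, 48) overlaps/touches [41, 49) → extend to [41, 49).
[54, 59) is disjoint → start new block.
[55, 57) overlaps/touches [54, 59) → extend to [54, 59).
[56, 58) overlaps/touches [54, 59) → extend to [54, 59).
[67, 70) is disjoint → start new block.
[68, 69) overlaps/touches [67, 70) → extend to [67, 70).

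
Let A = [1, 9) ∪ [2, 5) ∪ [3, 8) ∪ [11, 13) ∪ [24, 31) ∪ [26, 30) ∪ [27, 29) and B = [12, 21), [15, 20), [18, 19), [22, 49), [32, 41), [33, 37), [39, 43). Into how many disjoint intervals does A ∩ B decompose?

2

A, merged: [1, 9), [11, 13), [24, 31).
B, merged: [12, 21), [22, 49).
A ∩ B = [12, 13), [24, 31).
That is 2 disjoint pieces.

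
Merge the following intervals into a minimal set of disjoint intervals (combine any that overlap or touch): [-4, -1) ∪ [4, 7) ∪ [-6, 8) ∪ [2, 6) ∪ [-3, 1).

[-6, 8)

Sort by start: [-6, 8), [-4, -1), [-3, 1), [2, 6), [4, 7).
[-4, -1) overlaps/touches [-6, 8) → extend to [-6, 8).
[-3, 1) overlaps/touches [-6, 8) → extend to [-6, 8).
[2, 6) overlaps/touches [-6, 8) → extend to [-6, 8).
[4, 7) overlaps/touches [-6, 8) → extend to [-6, 8).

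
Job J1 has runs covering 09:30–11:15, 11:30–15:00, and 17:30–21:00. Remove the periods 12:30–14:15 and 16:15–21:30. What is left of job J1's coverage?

09:30-11:15 is untouched.
11:30-15:00 with B removed leaves 11:30-12:30, 14:15-15:00.
17:30-21:00 lies entirely inside B → drops out.

09:30-11:15, 11:30-12:30, 14:15-15:00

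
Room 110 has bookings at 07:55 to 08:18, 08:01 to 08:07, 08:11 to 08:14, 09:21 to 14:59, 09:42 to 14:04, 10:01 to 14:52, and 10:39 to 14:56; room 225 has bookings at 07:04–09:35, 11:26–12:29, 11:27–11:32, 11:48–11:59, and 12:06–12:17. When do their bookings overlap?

07:55–08:18, 09:21–09:35, 11:26–12:29

Merge the first list: 07:55–08:18, 09:21–14:59.
Merge the second list: 07:04–09:35, 11:26–12:29.
07:55–08:18 meets the second set on 07:55–08:18.
09:21–14:59 meets the second set on 09:21–09:35, 11:26–12:29.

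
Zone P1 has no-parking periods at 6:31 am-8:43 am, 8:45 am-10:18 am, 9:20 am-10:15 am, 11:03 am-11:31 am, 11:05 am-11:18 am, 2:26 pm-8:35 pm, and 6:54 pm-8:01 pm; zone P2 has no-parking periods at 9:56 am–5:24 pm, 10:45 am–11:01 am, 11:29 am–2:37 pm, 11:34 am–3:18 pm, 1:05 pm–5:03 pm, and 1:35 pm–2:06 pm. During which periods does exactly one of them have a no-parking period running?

First set merges to 6:31 am–8:43 am, 8:45 am–10:18 am, 11:03 am–11:31 am, 2:26 pm–8:35 pm.
Second set merges to 9:56 am–5:24 pm.
A \ B = 6:31 am–8:43 am, 8:45 am–9:56 am, 5:24 pm–8:35 pm.
B \ A = 10:18 am–11:03 am, 11:31 am–2:26 pm.
Union of the two gives the symmetric difference.

6:31 am–8:43 am, 8:45 am–9:56 am, 10:18 am–11:03 am, 11:31 am–2:26 pm, 5:24 pm–8:35 pm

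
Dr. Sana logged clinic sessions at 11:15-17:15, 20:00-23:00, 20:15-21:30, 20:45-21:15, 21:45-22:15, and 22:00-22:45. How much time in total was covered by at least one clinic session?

9 h

Merged: 11:15–17:15, 20:00–23:00.
Lengths: 6 h + 3 h = 9 h.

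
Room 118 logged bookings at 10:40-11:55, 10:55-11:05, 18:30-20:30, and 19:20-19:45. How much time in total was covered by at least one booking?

3 h 15 min

Merged: 10:40–11:55, 18:30–20:30.
Lengths: 1 h 15 min + 2 h = 3 h 15 min.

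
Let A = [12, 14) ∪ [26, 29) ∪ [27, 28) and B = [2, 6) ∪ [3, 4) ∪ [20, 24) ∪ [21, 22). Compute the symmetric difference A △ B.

[2, 6) ∪ [12, 14) ∪ [20, 24) ∪ [26, 29)

First set merges to [12, 14), [26, 29).
Second set merges to [2, 6), [20, 24).
A but not B: [12, 14), [26, 29).
B but not A: [2, 6), [20, 24).
Combining gives A △ B.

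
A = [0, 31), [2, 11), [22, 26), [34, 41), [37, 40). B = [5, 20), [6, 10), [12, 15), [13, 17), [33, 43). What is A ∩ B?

Merge the first list: [0, 31), [34, 41).
Merge the second list: [5, 20), [33, 43).
[0, 31) meets the second set on [5, 20).
[34, 41) meets the second set on [34, 41).

[5, 20) ∪ [34, 41)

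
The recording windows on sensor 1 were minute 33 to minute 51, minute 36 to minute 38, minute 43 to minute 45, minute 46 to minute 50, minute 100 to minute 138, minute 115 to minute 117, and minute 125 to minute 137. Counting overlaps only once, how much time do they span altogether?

Merged: minute 33 to minute 51, minute 100 to minute 138.
Lengths: 18 minutes + 38 minutes = 56 minutes.

56 minutes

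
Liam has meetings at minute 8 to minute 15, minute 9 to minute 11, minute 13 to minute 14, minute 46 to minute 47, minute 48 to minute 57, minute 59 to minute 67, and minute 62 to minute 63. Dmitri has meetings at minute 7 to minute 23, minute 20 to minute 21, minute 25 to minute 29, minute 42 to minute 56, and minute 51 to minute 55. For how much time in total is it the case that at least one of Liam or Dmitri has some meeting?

43 minutes

First set merges to minute 8 to minute 15, minute 46 to minute 47, minute 48 to minute 57, minute 59 to minute 67.
Second set merges to minute 7 to minute 23, minute 25 to minute 29, minute 42 to minute 56.
A ∪ B = minute 7 to minute 23, minute 25 to minute 29, minute 42 to minute 57, minute 59 to minute 67.
Total: 16 minutes + 4 minutes + 15 minutes + 8 minutes = 43 minutes.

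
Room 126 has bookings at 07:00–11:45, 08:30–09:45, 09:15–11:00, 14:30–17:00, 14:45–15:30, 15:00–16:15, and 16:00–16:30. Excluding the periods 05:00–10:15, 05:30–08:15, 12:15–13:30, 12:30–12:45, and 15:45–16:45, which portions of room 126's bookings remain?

10:15–11:45, 14:30–15:45, 16:45–17:00

First set merges to 07:00–11:45, 14:30–17:00.
Second set merges to 05:00–10:15, 12:15–13:30, 15:45–16:45.
07:00–11:45 \ B = 10:15–11:45.
14:30–17:00 \ B = 14:30–15:45, 16:45–17:00.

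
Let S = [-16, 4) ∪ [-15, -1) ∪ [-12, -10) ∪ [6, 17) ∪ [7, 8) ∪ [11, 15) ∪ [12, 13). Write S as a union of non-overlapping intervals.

[-15, -1) overlaps/touches [-16, 4) → extend to [-16, 4).
[-12, -10) overlaps/touches [-16, 4) → extend to [-16, 4).
[6, 17) is disjoint → start new block.
[7, 8) overlaps/touches [6, 17) → extend to [6, 17).
[11, 15) overlaps/touches [6, 17) → extend to [6, 17).
[12, 13) overlaps/touches [6, 17) → extend to [6, 17).

[-16, 4) ∪ [6, 17)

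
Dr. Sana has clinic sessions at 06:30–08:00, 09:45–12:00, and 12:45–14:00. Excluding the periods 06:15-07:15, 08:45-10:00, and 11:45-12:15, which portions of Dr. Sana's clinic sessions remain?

06:30–08:00 minus B → 07:15–08:00.
09:45–12:00 minus B → 10:00–11:45.
12:45–14:00: no B overlap → unchanged.

07:15–08:00, 10:00–11:45, 12:45–14:00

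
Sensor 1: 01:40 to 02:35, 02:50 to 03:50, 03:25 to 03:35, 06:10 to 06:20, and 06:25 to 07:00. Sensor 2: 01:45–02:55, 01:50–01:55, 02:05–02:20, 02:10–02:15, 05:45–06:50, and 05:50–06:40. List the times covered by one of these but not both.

01:40-01:45, 02:35-02:50, 02:55-03:50, 05:45-06:10, 06:20-06:25, 06:50-07:00

A, merged: 01:40-02:35, 02:50-03:50, 06:10-06:20, 06:25-07:00.
B, merged: 01:45-02:55, 05:45-06:50.
A but not B: 01:40-01:45, 02:55-03:50, 06:50-07:00.
B but not A: 02:35-02:50, 05:45-06:10, 06:20-06:25.
Combining gives A △ B.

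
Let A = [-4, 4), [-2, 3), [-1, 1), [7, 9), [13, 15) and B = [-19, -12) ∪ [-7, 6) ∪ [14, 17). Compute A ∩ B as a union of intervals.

Merge the first list: [-4, 4), [7, 9), [13, 15).
[-4, 4) ∩ B → [-4, 4).
[7, 9) meets no B interval.
[13, 15) ∩ B → [14, 15).

[-4, 4) ∪ [14, 15)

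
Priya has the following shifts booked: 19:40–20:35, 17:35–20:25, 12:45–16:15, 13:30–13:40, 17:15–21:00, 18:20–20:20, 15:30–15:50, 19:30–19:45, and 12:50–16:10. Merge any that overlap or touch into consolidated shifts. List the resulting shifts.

Sort by start: 12:45-16:15, 12:50-16:10, 13:30-13:40, 15:30-15:50, 17:15-21:00, 17:35-20:25, 18:20-20:20, 19:30-19:45, 19:40-20:35.
12:50-16:10 overlaps/touches 12:45-16:15 → extend to 12:45-16:15.
13:30-13:40 overlaps/touches 12:45-16:15 → extend to 12:45-16:15.
15:30-15:50 overlaps/touches 12:45-16:15 → extend to 12:45-16:15.
17:15-21:00 is disjoint → start new block.
17:35-20:25 overlaps/touches 17:15-21:00 → extend to 17:15-21:00.
18:20-20:20 overlaps/touches 17:15-21:00 → extend to 17:15-21:00.
19:30-19:45 overlaps/touches 17:15-21:00 → extend to 17:15-21:00.
19:40-20:35 overlaps/touches 17:15-21:00 → extend to 17:15-21:00.

12:45-16:15, 17:15-21:00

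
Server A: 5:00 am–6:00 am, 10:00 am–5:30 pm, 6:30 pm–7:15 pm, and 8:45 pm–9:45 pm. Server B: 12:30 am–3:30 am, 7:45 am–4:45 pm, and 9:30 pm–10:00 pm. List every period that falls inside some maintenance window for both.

10:00 am–4:45 pm, 9:30 pm–9:45 pm

5:00 am–6:00 am meets no B interval.
10:00 am–5:30 pm ∩ B → 10:00 am–4:45 pm.
6:30 pm–7:15 pm meets no B interval.
8:45 pm–9:45 pm ∩ B → 9:30 pm–9:45 pm.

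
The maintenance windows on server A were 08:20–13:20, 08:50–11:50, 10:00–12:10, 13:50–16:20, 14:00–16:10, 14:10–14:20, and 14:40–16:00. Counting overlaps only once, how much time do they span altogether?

7 h 30 min

Merged: 08:20–13:20, 13:50–16:20.
Lengths: 5 h + 2 h 30 min = 7 h 30 min.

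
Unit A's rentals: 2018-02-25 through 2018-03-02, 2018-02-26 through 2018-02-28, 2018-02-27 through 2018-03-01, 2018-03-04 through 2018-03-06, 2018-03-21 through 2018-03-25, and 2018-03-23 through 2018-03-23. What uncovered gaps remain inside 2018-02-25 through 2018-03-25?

Covered (merged): 2018-02-25 through 2018-03-02, 2018-03-04 through 2018-03-06, 2018-03-21 through 2018-03-25.
Gaps within 2018-02-25 through 2018-03-25: 2018-03-03 through 2018-03-03, 2018-03-07 through 2018-03-20.

2018-03-03 through 2018-03-03, 2018-03-07 through 2018-03-20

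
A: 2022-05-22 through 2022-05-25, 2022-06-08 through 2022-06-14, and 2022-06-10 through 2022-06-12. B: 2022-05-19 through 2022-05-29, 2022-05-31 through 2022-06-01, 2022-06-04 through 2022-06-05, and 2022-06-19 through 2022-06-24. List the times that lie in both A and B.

2022-05-22 through 2022-05-25

Merge the first list: 2022-05-22 through 2022-05-25, 2022-06-08 through 2022-06-14.
2022-05-22 through 2022-05-25 overlaps B on 2022-05-22 through 2022-05-25.
2022-06-08 through 2022-06-14 falls entirely outside B.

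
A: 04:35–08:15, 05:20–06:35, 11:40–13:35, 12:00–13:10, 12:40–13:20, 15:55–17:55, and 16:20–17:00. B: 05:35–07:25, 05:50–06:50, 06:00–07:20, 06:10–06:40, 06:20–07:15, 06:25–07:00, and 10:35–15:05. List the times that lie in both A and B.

First set merges to 04:35–08:15, 11:40–13:35, 15:55–17:55.
Second set merges to 05:35–07:25, 10:35–15:05.
04:35–08:15 meets the second set on 05:35–07:25.
11:40–13:35 meets the second set on 11:40–13:35.
15:55–17:55: no overlap with the second set.

05:35–07:25, 11:40–13:35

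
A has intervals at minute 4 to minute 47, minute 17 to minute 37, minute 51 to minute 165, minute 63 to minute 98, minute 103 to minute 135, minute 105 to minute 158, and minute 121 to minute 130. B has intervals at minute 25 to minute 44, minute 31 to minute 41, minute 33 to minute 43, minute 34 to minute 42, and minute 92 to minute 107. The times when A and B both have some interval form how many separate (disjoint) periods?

2

Merge the first list: minute 4 to minute 47, minute 51 to minute 165.
Merge the second list: minute 25 to minute 44, minute 92 to minute 107.
A ∩ B = minute 25 to minute 44, minute 92 to minute 107.
That is 2 disjoint pieces.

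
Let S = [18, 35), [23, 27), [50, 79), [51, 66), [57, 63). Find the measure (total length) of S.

Merged: [18, 35), [50, 79).
Lengths: 17 + 29 = 46.

46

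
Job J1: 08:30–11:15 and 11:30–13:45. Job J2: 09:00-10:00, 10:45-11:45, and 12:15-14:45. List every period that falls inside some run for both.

09:00–10:00, 10:45–11:15, 11:30–11:45, 12:15–13:45

08:30–11:15 overlaps B on 09:00–10:00, 10:45–11:15.
11:30–13:45 overlaps B on 11:30–11:45, 12:15–13:45.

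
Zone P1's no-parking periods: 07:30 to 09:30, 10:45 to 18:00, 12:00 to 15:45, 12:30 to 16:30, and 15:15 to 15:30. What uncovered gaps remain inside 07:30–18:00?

09:30-10:45

The merged coverage is 07:30-09:30, 10:45-18:00.
Gaps within 07:30-18:00: 09:30-10:45.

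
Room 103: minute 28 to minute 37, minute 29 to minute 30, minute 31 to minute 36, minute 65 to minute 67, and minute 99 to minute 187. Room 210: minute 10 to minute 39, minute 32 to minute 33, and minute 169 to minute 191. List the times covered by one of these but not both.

minute 10 to minute 28, minute 37 to minute 39, minute 65 to minute 67, minute 99 to minute 169, minute 187 to minute 191

Merge the first list: minute 28 to minute 37, minute 65 to minute 67, minute 99 to minute 187.
Merge the second list: minute 10 to minute 39, minute 169 to minute 191.
A \ B = minute 65 to minute 67, minute 99 to minute 169.
B \ A = minute 10 to minute 28, minute 37 to minute 39, minute 187 to minute 191.
Union of the two gives the symmetric difference.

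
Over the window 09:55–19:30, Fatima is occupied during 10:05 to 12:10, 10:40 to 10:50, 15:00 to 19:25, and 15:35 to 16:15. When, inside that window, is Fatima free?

09:55-10:05, 12:10-15:00, 19:25-19:30

Covered (merged): 10:05-12:10, 15:00-19:25.
Uncovered inside 09:55-19:30: 09:55-10:05, 12:10-15:00, 19:25-19:30.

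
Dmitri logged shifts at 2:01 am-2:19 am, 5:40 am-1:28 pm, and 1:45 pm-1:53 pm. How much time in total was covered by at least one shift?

Merged: 2:01 am–2:19 am, 5:40 am–1:28 pm, 1:45 pm–1:53 pm.
Lengths: 18 min + 7 h 48 min + 8 min = 8 h 14 min.

8 h 14 min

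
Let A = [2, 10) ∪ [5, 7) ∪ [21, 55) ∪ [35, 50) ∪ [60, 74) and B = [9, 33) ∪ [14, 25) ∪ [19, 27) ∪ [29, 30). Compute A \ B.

[2, 9) ∪ [33, 55) ∪ [60, 74)

First set merges to [2, 10), [21, 55), [60, 74).
Second set merges to [9, 33).
[2, 10) \ B = [2, 9).
[21, 55) \ B = [33, 55).
[60, 74): nothing removed.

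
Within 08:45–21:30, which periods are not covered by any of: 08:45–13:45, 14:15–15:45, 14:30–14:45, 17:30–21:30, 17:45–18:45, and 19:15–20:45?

13:45–14:15, 15:45–17:30

The merged coverage is 08:45–13:45, 14:15–15:45, 17:30–21:30.
Uncovered inside 08:45–21:30: 13:45–14:15, 15:45–17:30.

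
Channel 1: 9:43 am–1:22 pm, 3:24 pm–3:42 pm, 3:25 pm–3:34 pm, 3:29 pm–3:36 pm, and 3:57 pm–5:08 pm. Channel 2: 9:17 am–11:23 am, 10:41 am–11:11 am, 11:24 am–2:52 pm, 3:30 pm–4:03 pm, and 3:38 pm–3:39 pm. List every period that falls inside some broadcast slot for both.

9:43 am–11:23 am, 11:24 am–1:22 pm, 3:30 pm–3:42 pm, 3:57 pm–4:03 pm

First set merges to 9:43 am–1:22 pm, 3:24 pm–3:42 pm, 3:57 pm–5:08 pm.
Second set merges to 9:17 am–11:23 am, 11:24 am–2:52 pm, 3:30 pm–4:03 pm.
9:43 am–1:22 pm overlaps B on 9:43 am–11:23 am, 11:24 am–1:22 pm.
3:24 pm–3:42 pm overlaps B on 3:30 pm–3:42 pm.
3:57 pm–5:08 pm overlaps B on 3:57 pm–4:03 pm.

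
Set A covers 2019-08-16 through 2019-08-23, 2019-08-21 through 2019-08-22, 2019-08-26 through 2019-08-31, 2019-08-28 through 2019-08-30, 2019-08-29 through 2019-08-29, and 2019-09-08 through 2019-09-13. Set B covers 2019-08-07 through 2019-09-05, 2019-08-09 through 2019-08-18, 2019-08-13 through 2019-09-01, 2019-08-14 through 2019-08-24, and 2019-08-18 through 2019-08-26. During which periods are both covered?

2019-08-16 through 2019-08-23, 2019-08-26 through 2019-08-31

A, merged: 2019-08-16 through 2019-08-23, 2019-08-26 through 2019-08-31, 2019-09-08 through 2019-09-13.
B, merged: 2019-08-07 through 2019-09-05.
2019-08-16 through 2019-08-23 ∩ B → 2019-08-16 through 2019-08-23.
2019-08-26 through 2019-08-31 ∩ B → 2019-08-26 through 2019-08-31.
2019-09-08 through 2019-09-13 meets no B interval.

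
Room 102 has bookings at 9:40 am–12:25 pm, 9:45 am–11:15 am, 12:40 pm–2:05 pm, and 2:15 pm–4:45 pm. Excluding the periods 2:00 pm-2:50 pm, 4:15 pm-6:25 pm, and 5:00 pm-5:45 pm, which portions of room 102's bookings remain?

9:40 am-12:25 pm, 12:40 pm-2:00 pm, 2:50 pm-4:15 pm

First set merges to 9:40 am-12:25 pm, 12:40 pm-2:05 pm, 2:15 pm-4:45 pm.
Second set merges to 2:00 pm-2:50 pm, 4:15 pm-6:25 pm.
9:40 am-12:25 pm is untouched.
12:40 pm-2:05 pm with B removed leaves 12:40 pm-2:00 pm.
2:15 pm-4:45 pm with B removed leaves 2:50 pm-4:15 pm.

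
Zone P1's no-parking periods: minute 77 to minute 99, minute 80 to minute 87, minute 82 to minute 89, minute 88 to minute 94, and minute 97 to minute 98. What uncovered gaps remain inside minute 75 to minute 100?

minute 75 to minute 77, minute 99 to minute 100

After merging, the occupied span is minute 77 to minute 99.
Uncovered inside minute 75 to minute 100: minute 75 to minute 77, minute 99 to minute 100.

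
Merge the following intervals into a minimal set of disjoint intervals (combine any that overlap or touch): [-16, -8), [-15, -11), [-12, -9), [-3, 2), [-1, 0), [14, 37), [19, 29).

[-15, -11) overlaps/touches [-16, -8) → extend to [-16, -8).
[-12, -9) overlaps/touches [-16, -8) → extend to [-16, -8).
[-3, 2) is disjoint → start new block.
[-1, 0) overlaps/touches [-3, 2) → extend to [-3, 2).
[14, 37) is disjoint → start new block.
[19, 29) overlaps/touches [14, 37) → extend to [14, 37).

[-16, -8) ∪ [-3, 2) ∪ [14, 37)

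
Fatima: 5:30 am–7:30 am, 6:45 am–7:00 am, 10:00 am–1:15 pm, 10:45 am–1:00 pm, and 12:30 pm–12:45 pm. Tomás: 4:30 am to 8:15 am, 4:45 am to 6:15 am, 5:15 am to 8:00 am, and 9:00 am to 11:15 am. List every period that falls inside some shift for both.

Merge the first list: 5:30 am-7:30 am, 10:00 am-1:15 pm.
Merge the second list: 4:30 am-8:15 am, 9:00 am-11:15 am.
5:30 am-7:30 am overlaps B on 5:30 am-7:30 am.
10:00 am-1:15 pm overlaps B on 10:00 am-11:15 am.

5:30 am-7:30 am, 10:00 am-11:15 am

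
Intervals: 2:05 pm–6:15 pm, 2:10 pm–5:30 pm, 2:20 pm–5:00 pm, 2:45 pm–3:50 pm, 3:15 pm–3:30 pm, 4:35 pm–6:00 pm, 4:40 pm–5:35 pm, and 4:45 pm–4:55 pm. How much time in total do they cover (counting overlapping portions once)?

4 h 10 min

Merged: 2:05 pm–6:15 pm.
Length: 4 h 10 min.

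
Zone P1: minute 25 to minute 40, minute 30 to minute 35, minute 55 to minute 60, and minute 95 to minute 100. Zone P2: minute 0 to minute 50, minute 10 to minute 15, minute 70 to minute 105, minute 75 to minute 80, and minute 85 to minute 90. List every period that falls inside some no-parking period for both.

minute 25 to minute 40, minute 95 to minute 100

First set merges to minute 25 to minute 40, minute 55 to minute 60, minute 95 to minute 100.
Second set merges to minute 0 to minute 50, minute 70 to minute 105.
minute 25 to minute 40 meets the second set on minute 25 to minute 40.
minute 55 to minute 60: no overlap with the second set.
minute 95 to minute 100 meets the second set on minute 95 to minute 100.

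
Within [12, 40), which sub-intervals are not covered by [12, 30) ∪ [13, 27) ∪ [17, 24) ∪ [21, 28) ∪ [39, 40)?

After merging, the occupied span is [12, 30), [39, 40).
Complement within [12, 40): [30, 39).

[30, 39)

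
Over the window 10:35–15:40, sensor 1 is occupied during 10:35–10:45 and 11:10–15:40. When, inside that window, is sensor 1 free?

Covered (merged): 10:35–10:45, 11:10–15:40.
Complement within 10:35–15:40: 10:45–11:10.

10:45–11:10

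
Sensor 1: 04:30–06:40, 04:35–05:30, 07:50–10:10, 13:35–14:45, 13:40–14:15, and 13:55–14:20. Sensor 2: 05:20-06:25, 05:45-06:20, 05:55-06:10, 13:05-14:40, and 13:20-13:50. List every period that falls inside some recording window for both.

Merge the first list: 04:30–06:40, 07:50–10:10, 13:35–14:45.
Merge the second list: 05:20–06:25, 13:05–14:40.
04:30–06:40 overlaps B on 05:20–06:25.
07:50–10:10 falls entirely outside B.
13:35–14:45 overlaps B on 13:35–14:40.

05:20–06:25, 13:35–14:40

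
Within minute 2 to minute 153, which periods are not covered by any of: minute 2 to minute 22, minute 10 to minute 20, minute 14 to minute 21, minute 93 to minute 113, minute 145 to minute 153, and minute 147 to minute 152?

After merging, the occupied span is minute 2 to minute 22, minute 93 to minute 113, minute 145 to minute 153.
Uncovered inside minute 2 to minute 153: minute 22 to minute 93, minute 113 to minute 145.

minute 22 to minute 93, minute 113 to minute 145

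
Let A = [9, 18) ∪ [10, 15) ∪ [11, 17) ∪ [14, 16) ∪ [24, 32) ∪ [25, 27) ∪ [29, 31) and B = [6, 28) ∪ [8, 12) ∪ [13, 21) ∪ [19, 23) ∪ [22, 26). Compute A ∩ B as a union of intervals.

[9, 18) ∪ [24, 28)

Merge the first list: [9, 18), [24, 32).
Merge the second list: [6, 28).
[9, 18) overlaps B on [9, 18).
[24, 32) overlaps B on [24, 28).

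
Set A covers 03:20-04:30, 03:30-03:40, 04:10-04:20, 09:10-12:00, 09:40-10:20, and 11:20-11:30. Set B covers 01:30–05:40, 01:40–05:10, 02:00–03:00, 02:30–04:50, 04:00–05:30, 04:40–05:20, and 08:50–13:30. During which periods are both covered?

03:20–04:30, 09:10–12:00

A, merged: 03:20–04:30, 09:10–12:00.
B, merged: 01:30–05:40, 08:50–13:30.
03:20–04:30 overlaps B on 03:20–04:30.
09:10–12:00 overlaps B on 09:10–12:00.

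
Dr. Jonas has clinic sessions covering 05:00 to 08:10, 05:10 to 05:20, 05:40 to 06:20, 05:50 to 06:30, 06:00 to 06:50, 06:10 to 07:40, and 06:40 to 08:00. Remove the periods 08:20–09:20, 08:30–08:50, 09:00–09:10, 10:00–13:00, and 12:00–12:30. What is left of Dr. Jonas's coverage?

05:00-08:10

A, merged: 05:00-08:10.
B, merged: 08:20-09:20, 10:00-13:00.
05:00-08:10: nothing removed.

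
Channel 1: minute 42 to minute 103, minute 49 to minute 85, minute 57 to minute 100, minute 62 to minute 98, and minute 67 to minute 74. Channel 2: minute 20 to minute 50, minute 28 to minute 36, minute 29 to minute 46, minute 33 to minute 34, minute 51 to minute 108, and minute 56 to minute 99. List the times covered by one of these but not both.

First set merges to minute 42 to minute 103.
Second set merges to minute 20 to minute 50, minute 51 to minute 108.
A but not B: minute 50 to minute 51.
B but not A: minute 20 to minute 42, minute 103 to minute 108.
Combining gives A △ B.

minute 20 to minute 42, minute 50 to minute 51, minute 103 to minute 108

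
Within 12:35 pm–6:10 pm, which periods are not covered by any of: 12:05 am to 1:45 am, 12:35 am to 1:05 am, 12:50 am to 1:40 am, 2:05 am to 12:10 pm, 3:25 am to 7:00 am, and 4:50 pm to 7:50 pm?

The merged coverage is 12:05 am–1:45 am, 2:05 am–12:10 pm, 4:50 pm–7:50 pm.
Uncovered inside 12:35 pm–6:10 pm: 12:35 pm–4:50 pm.

12:35 pm–4:50 pm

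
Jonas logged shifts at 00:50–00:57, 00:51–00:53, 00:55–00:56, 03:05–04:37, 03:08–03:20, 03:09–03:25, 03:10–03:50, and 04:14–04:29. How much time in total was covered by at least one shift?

Merged: 00:50–00:57, 03:05–04:37.
Lengths: 7 min + 1 h 32 min = 1 h 39 min.

1 h 39 min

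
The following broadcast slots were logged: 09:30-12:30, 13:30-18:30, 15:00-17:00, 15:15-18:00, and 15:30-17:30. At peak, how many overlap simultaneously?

Walk the sorted start/end points keeping a running depth.
The depth first hits 4 at 15:30.

4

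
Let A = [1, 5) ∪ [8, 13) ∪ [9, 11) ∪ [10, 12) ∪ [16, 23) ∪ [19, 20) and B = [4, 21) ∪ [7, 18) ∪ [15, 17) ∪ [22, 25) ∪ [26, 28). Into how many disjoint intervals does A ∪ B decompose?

2

Merge the first list: [1, 5), [8, 13), [16, 23).
Merge the second list: [4, 21), [22, 25), [26, 28).
A ∪ B = [1, 25), [26, 28).
That is 2 disjoint pieces.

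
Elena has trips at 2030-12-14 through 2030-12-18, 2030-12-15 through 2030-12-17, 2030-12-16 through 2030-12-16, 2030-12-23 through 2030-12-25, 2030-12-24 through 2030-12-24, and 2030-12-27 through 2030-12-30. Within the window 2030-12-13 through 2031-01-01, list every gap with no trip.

2030-12-13 through 2030-12-13, 2030-12-19 through 2030-12-22, 2030-12-26 through 2030-12-26, 2030-12-31 through 2031-01-01

The merged coverage is 2030-12-14 through 2030-12-18, 2030-12-23 through 2030-12-25, 2030-12-27 through 2030-12-30.
Complement within 2030-12-13 through 2031-01-01: 2030-12-13 through 2030-12-13, 2030-12-19 through 2030-12-22, 2030-12-26 through 2030-12-26, 2030-12-31 through 2031-01-01.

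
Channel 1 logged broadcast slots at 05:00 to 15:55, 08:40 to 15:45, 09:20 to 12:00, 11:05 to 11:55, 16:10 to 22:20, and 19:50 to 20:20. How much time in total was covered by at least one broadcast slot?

Merged: 05:00–15:55, 16:10–22:20.
Lengths: 10 h 55 min + 6 h 10 min = 17 h 5 min.

17 h 5 min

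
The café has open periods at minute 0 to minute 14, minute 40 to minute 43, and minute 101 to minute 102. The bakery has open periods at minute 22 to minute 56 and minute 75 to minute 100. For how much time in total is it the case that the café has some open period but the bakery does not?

15 minutes

A \ B = minute 0 to minute 14, minute 101 to minute 102.
Total: 14 minutes + 1 minute = 15 minutes.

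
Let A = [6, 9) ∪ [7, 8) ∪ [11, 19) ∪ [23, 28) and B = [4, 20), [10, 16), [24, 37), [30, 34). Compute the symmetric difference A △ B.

Merge the first list: [6, 9), [11, 19), [23, 28).
Merge the second list: [4, 20), [24, 37).
Only in the first: [23, 24).
Only in the second: [4, 6), [9, 11), [19, 20), [28, 37).
Together these are the periods covered by exactly one.

[4, 6) ∪ [9, 11) ∪ [19, 20) ∪ [23, 24) ∪ [28, 37)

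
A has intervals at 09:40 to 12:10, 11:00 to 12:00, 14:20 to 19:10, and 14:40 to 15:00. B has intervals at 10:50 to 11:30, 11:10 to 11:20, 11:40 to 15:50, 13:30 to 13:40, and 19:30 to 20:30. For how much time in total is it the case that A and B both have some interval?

2 h 40 min

A, merged: 09:40–12:10, 14:20–19:10.
B, merged: 10:50–11:30, 11:40–15:50, 19:30–20:30.
A ∩ B = 10:50–11:30, 11:40–12:10, 14:20–15:50.
Total: 40 min + 30 min + 1 h 30 min = 2 h 40 min.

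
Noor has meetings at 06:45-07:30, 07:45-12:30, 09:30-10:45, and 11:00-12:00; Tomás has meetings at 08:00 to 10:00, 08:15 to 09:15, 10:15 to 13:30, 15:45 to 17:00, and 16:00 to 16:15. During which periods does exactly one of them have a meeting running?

Merge the first list: 06:45–07:30, 07:45–12:30.
Merge the second list: 08:00–10:00, 10:15–13:30, 15:45–17:00.
Only in the first: 06:45–07:30, 07:45–08:00, 10:00–10:15.
Only in the second: 12:30–13:30, 15:45–17:00.
Together these are the periods covered by exactly one.

06:45–07:30, 07:45–08:00, 10:00–10:15, 12:30–13:30, 15:45–17:00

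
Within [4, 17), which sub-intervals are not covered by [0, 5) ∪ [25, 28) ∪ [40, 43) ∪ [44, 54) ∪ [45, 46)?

The merged coverage is [0, 5), [25, 28), [40, 43), [44, 54).
Complement within [4, 17): [5, 17).

[5, 17)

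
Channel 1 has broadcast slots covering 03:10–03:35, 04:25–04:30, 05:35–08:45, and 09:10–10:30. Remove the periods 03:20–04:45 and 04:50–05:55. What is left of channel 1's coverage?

03:10–03:35 \ B = 03:10–03:20.
04:25–04:30: entirely removed.
05:35–08:45 \ B = 05:55–08:45.
09:10–10:30: nothing removed.

03:10–03:20, 05:55–08:45, 09:10–10:30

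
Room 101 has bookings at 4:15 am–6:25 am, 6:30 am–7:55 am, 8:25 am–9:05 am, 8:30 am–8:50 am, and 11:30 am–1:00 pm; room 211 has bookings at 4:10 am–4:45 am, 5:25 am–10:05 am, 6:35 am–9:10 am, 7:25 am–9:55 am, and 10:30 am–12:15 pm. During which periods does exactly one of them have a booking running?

First set merges to 4:15 am-6:25 am, 6:30 am-7:55 am, 8:25 am-9:05 am, 11:30 am-1:00 pm.
Second set merges to 4:10 am-4:45 am, 5:25 am-10:05 am, 10:30 am-12:15 pm.
A but not B: 4:45 am-5:25 am, 12:15 pm-1:00 pm.
B but not A: 4:10 am-4:15 am, 6:25 am-6:30 am, 7:55 am-8:25 am, 9:05 am-10:05 am, 10:30 am-11:30 am.
Combining gives A △ B.

4:10 am-4:15 am, 4:45 am-5:25 am, 6:25 am-6:30 am, 7:55 am-8:25 am, 9:05 am-10:05 am, 10:30 am-11:30 am, 12:15 pm-1:00 pm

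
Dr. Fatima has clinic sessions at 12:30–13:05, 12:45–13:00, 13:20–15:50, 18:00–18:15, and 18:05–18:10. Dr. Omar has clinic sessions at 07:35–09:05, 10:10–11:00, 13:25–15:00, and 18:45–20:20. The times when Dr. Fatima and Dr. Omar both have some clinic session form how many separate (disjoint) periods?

A, merged: 12:30–13:05, 13:20–15:50, 18:00–18:15.
A ∩ B = 13:25–15:00.
That is 1 disjoint piece.

1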